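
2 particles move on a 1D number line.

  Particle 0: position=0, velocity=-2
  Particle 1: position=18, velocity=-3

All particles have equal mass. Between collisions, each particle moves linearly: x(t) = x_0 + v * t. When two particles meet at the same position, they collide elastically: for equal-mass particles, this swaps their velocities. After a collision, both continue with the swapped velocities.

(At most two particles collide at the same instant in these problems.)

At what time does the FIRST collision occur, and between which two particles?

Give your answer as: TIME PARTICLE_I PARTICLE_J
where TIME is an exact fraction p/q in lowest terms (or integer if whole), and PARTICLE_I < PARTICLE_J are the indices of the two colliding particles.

Pair (0,1): pos 0,18 vel -2,-3 -> gap=18, closing at 1/unit, collide at t=18
Earliest collision: t=18 between 0 and 1

Answer: 18 0 1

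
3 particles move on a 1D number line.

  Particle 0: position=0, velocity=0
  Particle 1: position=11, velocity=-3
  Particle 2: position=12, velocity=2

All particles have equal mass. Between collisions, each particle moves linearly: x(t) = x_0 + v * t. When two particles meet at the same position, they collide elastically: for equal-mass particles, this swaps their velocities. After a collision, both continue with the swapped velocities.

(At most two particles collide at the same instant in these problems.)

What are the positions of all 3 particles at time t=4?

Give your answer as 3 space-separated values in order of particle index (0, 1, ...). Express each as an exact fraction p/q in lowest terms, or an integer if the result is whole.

Answer: -1 0 20

Derivation:
Collision at t=11/3: particles 0 and 1 swap velocities; positions: p0=0 p1=0 p2=58/3; velocities now: v0=-3 v1=0 v2=2
Advance to t=4 (no further collisions before then); velocities: v0=-3 v1=0 v2=2; positions = -1 0 20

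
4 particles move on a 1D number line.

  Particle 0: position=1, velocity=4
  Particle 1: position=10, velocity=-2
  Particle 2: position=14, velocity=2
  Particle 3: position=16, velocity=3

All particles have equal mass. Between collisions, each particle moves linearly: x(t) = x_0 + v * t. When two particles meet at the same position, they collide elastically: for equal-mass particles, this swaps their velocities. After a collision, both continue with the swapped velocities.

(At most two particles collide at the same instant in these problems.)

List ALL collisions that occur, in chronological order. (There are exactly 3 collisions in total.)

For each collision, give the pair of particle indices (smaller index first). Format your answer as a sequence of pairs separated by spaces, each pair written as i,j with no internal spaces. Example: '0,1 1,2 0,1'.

Answer: 0,1 1,2 2,3

Derivation:
Collision at t=3/2: particles 0 and 1 swap velocities; positions: p0=7 p1=7 p2=17 p3=41/2; velocities now: v0=-2 v1=4 v2=2 v3=3
Collision at t=13/2: particles 1 and 2 swap velocities; positions: p0=-3 p1=27 p2=27 p3=71/2; velocities now: v0=-2 v1=2 v2=4 v3=3
Collision at t=15: particles 2 and 3 swap velocities; positions: p0=-20 p1=44 p2=61 p3=61; velocities now: v0=-2 v1=2 v2=3 v3=4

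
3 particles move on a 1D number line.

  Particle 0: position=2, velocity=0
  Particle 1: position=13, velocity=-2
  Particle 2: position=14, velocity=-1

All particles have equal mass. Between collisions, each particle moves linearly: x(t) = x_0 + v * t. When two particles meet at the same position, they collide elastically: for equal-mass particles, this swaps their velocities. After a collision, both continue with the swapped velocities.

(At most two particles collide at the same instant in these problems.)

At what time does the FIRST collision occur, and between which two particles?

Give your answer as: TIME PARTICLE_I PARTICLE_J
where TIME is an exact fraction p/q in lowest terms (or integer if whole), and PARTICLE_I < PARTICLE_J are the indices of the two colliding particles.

Pair (0,1): pos 2,13 vel 0,-2 -> gap=11, closing at 2/unit, collide at t=11/2
Pair (1,2): pos 13,14 vel -2,-1 -> not approaching (rel speed -1 <= 0)
Earliest collision: t=11/2 between 0 and 1

Answer: 11/2 0 1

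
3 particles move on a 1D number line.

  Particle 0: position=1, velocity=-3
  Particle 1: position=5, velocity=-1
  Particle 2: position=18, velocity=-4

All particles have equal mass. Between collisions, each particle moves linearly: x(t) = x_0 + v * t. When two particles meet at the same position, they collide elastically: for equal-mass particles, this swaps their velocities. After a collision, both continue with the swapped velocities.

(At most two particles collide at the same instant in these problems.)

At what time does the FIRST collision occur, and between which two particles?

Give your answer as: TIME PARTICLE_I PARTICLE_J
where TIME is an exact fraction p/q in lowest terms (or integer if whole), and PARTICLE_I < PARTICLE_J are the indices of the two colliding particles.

Answer: 13/3 1 2

Derivation:
Pair (0,1): pos 1,5 vel -3,-1 -> not approaching (rel speed -2 <= 0)
Pair (1,2): pos 5,18 vel -1,-4 -> gap=13, closing at 3/unit, collide at t=13/3
Earliest collision: t=13/3 between 1 and 2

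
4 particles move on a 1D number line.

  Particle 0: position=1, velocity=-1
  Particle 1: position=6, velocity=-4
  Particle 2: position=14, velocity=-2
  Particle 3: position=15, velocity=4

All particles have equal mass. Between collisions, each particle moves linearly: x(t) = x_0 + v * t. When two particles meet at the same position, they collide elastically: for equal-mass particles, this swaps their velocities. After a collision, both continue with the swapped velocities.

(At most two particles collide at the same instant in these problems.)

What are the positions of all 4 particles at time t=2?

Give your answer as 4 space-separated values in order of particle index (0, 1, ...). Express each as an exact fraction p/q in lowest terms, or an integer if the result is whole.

Answer: -2 -1 10 23

Derivation:
Collision at t=5/3: particles 0 and 1 swap velocities; positions: p0=-2/3 p1=-2/3 p2=32/3 p3=65/3; velocities now: v0=-4 v1=-1 v2=-2 v3=4
Advance to t=2 (no further collisions before then); velocities: v0=-4 v1=-1 v2=-2 v3=4; positions = -2 -1 10 23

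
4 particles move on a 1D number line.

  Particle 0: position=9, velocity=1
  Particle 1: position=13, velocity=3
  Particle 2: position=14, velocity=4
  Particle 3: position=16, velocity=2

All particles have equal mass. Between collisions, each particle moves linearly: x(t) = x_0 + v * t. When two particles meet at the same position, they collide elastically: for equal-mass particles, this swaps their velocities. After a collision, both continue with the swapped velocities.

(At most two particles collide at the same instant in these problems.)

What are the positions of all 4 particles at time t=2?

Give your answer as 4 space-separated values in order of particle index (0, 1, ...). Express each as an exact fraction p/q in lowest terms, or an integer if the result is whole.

Collision at t=1: particles 2 and 3 swap velocities; positions: p0=10 p1=16 p2=18 p3=18; velocities now: v0=1 v1=3 v2=2 v3=4
Advance to t=2 (no further collisions before then); velocities: v0=1 v1=3 v2=2 v3=4; positions = 11 19 20 22

Answer: 11 19 20 22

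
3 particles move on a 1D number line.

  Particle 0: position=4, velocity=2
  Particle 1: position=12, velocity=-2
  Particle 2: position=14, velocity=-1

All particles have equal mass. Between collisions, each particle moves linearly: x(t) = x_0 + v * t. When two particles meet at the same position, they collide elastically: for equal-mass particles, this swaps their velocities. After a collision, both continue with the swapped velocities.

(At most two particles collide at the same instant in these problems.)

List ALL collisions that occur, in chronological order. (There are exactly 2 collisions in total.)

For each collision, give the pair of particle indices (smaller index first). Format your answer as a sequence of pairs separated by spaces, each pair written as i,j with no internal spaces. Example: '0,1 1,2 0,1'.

Collision at t=2: particles 0 and 1 swap velocities; positions: p0=8 p1=8 p2=12; velocities now: v0=-2 v1=2 v2=-1
Collision at t=10/3: particles 1 and 2 swap velocities; positions: p0=16/3 p1=32/3 p2=32/3; velocities now: v0=-2 v1=-1 v2=2

Answer: 0,1 1,2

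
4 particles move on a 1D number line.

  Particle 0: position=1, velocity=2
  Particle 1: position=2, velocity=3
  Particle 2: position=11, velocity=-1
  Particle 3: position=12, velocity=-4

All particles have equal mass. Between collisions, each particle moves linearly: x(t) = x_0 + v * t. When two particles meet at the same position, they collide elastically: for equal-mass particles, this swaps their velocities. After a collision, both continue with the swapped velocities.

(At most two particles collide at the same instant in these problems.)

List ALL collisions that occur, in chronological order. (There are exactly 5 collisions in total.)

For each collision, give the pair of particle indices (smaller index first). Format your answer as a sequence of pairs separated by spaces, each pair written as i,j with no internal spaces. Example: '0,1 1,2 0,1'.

Answer: 2,3 1,2 0,1 2,3 1,2

Derivation:
Collision at t=1/3: particles 2 and 3 swap velocities; positions: p0=5/3 p1=3 p2=32/3 p3=32/3; velocities now: v0=2 v1=3 v2=-4 v3=-1
Collision at t=10/7: particles 1 and 2 swap velocities; positions: p0=27/7 p1=44/7 p2=44/7 p3=67/7; velocities now: v0=2 v1=-4 v2=3 v3=-1
Collision at t=11/6: particles 0 and 1 swap velocities; positions: p0=14/3 p1=14/3 p2=15/2 p3=55/6; velocities now: v0=-4 v1=2 v2=3 v3=-1
Collision at t=9/4: particles 2 and 3 swap velocities; positions: p0=3 p1=11/2 p2=35/4 p3=35/4; velocities now: v0=-4 v1=2 v2=-1 v3=3
Collision at t=10/3: particles 1 and 2 swap velocities; positions: p0=-4/3 p1=23/3 p2=23/3 p3=12; velocities now: v0=-4 v1=-1 v2=2 v3=3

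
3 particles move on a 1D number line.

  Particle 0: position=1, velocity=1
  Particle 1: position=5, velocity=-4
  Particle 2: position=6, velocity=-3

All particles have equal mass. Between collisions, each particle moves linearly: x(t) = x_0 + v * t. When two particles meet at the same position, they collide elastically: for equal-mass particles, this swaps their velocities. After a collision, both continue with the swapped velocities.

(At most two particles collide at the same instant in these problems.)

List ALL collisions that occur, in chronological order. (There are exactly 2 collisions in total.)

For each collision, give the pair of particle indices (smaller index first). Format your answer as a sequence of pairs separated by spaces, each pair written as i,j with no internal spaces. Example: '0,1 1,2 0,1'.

Answer: 0,1 1,2

Derivation:
Collision at t=4/5: particles 0 and 1 swap velocities; positions: p0=9/5 p1=9/5 p2=18/5; velocities now: v0=-4 v1=1 v2=-3
Collision at t=5/4: particles 1 and 2 swap velocities; positions: p0=0 p1=9/4 p2=9/4; velocities now: v0=-4 v1=-3 v2=1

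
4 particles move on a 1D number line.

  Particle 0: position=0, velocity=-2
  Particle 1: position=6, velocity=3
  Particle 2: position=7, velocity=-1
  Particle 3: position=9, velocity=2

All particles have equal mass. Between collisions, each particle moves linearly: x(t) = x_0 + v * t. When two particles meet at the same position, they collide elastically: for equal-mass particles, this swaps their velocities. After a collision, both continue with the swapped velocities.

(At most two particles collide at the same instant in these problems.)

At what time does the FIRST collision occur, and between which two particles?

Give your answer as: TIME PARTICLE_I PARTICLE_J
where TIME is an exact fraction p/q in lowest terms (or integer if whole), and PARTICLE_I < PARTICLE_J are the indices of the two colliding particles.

Pair (0,1): pos 0,6 vel -2,3 -> not approaching (rel speed -5 <= 0)
Pair (1,2): pos 6,7 vel 3,-1 -> gap=1, closing at 4/unit, collide at t=1/4
Pair (2,3): pos 7,9 vel -1,2 -> not approaching (rel speed -3 <= 0)
Earliest collision: t=1/4 between 1 and 2

Answer: 1/4 1 2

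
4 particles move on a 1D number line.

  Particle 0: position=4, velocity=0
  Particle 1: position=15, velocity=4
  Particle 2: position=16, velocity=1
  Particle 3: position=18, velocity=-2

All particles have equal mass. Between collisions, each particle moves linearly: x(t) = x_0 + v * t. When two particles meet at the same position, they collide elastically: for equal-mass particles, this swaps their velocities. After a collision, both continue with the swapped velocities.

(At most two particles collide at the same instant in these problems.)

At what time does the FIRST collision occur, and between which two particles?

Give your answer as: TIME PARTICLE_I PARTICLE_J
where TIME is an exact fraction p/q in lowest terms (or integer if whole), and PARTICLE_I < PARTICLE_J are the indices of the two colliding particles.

Pair (0,1): pos 4,15 vel 0,4 -> not approaching (rel speed -4 <= 0)
Pair (1,2): pos 15,16 vel 4,1 -> gap=1, closing at 3/unit, collide at t=1/3
Pair (2,3): pos 16,18 vel 1,-2 -> gap=2, closing at 3/unit, collide at t=2/3
Earliest collision: t=1/3 between 1 and 2

Answer: 1/3 1 2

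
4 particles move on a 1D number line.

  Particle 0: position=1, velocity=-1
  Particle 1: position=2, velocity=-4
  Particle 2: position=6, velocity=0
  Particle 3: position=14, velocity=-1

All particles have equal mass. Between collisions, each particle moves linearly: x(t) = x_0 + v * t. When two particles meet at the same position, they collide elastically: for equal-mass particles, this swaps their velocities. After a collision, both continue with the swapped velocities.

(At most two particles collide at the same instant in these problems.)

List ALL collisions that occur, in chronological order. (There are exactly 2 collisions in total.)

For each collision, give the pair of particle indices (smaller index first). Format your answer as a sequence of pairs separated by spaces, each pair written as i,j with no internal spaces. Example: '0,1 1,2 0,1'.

Collision at t=1/3: particles 0 and 1 swap velocities; positions: p0=2/3 p1=2/3 p2=6 p3=41/3; velocities now: v0=-4 v1=-1 v2=0 v3=-1
Collision at t=8: particles 2 and 3 swap velocities; positions: p0=-30 p1=-7 p2=6 p3=6; velocities now: v0=-4 v1=-1 v2=-1 v3=0

Answer: 0,1 2,3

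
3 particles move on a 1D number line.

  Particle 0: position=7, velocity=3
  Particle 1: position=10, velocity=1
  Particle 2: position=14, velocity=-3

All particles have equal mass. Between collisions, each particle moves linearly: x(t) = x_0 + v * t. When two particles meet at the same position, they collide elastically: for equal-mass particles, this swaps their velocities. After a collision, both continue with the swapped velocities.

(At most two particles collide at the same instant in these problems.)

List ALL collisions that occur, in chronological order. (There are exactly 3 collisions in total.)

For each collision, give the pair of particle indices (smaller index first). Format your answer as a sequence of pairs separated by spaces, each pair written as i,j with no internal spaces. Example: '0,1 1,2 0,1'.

Collision at t=1: particles 1 and 2 swap velocities; positions: p0=10 p1=11 p2=11; velocities now: v0=3 v1=-3 v2=1
Collision at t=7/6: particles 0 and 1 swap velocities; positions: p0=21/2 p1=21/2 p2=67/6; velocities now: v0=-3 v1=3 v2=1
Collision at t=3/2: particles 1 and 2 swap velocities; positions: p0=19/2 p1=23/2 p2=23/2; velocities now: v0=-3 v1=1 v2=3

Answer: 1,2 0,1 1,2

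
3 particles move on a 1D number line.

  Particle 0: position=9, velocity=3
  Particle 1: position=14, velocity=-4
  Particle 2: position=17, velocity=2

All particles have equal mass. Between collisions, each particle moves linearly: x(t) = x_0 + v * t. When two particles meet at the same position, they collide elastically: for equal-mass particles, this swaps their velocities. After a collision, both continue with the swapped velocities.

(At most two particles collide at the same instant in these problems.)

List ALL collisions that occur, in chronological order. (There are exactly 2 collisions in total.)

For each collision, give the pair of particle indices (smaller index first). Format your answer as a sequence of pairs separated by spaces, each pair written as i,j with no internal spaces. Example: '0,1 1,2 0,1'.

Collision at t=5/7: particles 0 and 1 swap velocities; positions: p0=78/7 p1=78/7 p2=129/7; velocities now: v0=-4 v1=3 v2=2
Collision at t=8: particles 1 and 2 swap velocities; positions: p0=-18 p1=33 p2=33; velocities now: v0=-4 v1=2 v2=3

Answer: 0,1 1,2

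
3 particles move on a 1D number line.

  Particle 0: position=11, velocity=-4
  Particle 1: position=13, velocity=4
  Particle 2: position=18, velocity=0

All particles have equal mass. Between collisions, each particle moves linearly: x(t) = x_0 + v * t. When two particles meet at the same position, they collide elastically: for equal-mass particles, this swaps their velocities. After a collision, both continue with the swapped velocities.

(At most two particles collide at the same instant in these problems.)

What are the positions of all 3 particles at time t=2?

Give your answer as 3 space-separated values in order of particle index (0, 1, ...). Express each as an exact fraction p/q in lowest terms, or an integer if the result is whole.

Answer: 3 18 21

Derivation:
Collision at t=5/4: particles 1 and 2 swap velocities; positions: p0=6 p1=18 p2=18; velocities now: v0=-4 v1=0 v2=4
Advance to t=2 (no further collisions before then); velocities: v0=-4 v1=0 v2=4; positions = 3 18 21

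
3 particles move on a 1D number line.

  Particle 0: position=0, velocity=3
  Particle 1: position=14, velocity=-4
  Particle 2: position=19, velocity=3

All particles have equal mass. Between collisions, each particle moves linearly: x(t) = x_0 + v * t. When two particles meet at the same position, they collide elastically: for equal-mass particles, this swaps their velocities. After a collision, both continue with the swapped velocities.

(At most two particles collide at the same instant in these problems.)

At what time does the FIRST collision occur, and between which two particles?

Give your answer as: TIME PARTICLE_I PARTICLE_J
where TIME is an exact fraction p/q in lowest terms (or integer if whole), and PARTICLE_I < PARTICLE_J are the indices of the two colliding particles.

Pair (0,1): pos 0,14 vel 3,-4 -> gap=14, closing at 7/unit, collide at t=2
Pair (1,2): pos 14,19 vel -4,3 -> not approaching (rel speed -7 <= 0)
Earliest collision: t=2 between 0 and 1

Answer: 2 0 1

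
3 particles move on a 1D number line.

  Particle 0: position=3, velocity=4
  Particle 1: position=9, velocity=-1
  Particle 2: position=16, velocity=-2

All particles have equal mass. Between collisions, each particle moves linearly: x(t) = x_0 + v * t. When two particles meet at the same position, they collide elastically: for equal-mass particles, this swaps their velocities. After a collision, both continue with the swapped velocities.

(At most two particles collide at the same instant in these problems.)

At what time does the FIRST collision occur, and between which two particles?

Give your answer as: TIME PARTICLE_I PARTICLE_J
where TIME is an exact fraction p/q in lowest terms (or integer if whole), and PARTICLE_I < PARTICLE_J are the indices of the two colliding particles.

Answer: 6/5 0 1

Derivation:
Pair (0,1): pos 3,9 vel 4,-1 -> gap=6, closing at 5/unit, collide at t=6/5
Pair (1,2): pos 9,16 vel -1,-2 -> gap=7, closing at 1/unit, collide at t=7
Earliest collision: t=6/5 between 0 and 1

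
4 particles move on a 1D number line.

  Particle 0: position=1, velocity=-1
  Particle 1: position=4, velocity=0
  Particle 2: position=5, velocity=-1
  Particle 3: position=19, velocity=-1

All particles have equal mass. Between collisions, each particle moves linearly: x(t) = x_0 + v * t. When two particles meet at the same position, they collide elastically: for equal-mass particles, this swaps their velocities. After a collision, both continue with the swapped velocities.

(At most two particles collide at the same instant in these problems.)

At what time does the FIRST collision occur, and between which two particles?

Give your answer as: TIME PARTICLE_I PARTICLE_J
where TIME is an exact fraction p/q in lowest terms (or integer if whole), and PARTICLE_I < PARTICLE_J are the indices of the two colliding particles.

Answer: 1 1 2

Derivation:
Pair (0,1): pos 1,4 vel -1,0 -> not approaching (rel speed -1 <= 0)
Pair (1,2): pos 4,5 vel 0,-1 -> gap=1, closing at 1/unit, collide at t=1
Pair (2,3): pos 5,19 vel -1,-1 -> not approaching (rel speed 0 <= 0)
Earliest collision: t=1 between 1 and 2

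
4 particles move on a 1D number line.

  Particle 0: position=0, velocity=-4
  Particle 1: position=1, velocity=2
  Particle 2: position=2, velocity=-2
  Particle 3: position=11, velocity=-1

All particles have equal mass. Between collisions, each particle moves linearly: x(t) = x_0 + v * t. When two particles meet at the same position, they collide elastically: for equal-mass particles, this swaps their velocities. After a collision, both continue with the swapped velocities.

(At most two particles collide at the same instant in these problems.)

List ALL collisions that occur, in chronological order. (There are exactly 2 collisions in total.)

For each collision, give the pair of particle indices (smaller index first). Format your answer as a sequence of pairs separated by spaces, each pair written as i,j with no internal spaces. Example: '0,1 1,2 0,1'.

Answer: 1,2 2,3

Derivation:
Collision at t=1/4: particles 1 and 2 swap velocities; positions: p0=-1 p1=3/2 p2=3/2 p3=43/4; velocities now: v0=-4 v1=-2 v2=2 v3=-1
Collision at t=10/3: particles 2 and 3 swap velocities; positions: p0=-40/3 p1=-14/3 p2=23/3 p3=23/3; velocities now: v0=-4 v1=-2 v2=-1 v3=2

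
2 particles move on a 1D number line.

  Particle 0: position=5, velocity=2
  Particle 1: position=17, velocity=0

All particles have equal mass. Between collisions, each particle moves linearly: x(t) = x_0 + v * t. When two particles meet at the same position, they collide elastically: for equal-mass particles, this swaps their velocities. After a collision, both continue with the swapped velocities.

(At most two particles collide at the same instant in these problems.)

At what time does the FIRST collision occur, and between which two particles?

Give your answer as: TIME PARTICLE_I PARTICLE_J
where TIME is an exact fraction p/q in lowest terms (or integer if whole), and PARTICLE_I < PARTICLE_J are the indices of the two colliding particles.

Answer: 6 0 1

Derivation:
Pair (0,1): pos 5,17 vel 2,0 -> gap=12, closing at 2/unit, collide at t=6
Earliest collision: t=6 between 0 and 1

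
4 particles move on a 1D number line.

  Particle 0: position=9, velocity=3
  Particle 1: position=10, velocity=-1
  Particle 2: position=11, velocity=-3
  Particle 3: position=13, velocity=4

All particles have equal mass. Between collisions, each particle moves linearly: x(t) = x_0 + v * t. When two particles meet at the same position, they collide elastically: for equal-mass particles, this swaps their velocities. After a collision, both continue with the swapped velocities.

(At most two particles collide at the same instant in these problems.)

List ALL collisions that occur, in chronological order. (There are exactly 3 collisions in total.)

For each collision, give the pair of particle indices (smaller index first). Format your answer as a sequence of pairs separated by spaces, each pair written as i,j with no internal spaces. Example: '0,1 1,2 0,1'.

Answer: 0,1 1,2 0,1

Derivation:
Collision at t=1/4: particles 0 and 1 swap velocities; positions: p0=39/4 p1=39/4 p2=41/4 p3=14; velocities now: v0=-1 v1=3 v2=-3 v3=4
Collision at t=1/3: particles 1 and 2 swap velocities; positions: p0=29/3 p1=10 p2=10 p3=43/3; velocities now: v0=-1 v1=-3 v2=3 v3=4
Collision at t=1/2: particles 0 and 1 swap velocities; positions: p0=19/2 p1=19/2 p2=21/2 p3=15; velocities now: v0=-3 v1=-1 v2=3 v3=4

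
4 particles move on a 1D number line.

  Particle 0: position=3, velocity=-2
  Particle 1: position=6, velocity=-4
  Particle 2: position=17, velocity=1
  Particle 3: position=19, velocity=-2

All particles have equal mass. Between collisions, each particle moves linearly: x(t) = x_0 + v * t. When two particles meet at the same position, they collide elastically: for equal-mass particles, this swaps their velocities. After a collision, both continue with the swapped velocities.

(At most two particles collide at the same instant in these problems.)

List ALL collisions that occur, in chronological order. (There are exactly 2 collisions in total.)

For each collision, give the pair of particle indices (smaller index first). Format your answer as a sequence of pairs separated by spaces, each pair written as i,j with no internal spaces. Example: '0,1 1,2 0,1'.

Answer: 2,3 0,1

Derivation:
Collision at t=2/3: particles 2 and 3 swap velocities; positions: p0=5/3 p1=10/3 p2=53/3 p3=53/3; velocities now: v0=-2 v1=-4 v2=-2 v3=1
Collision at t=3/2: particles 0 and 1 swap velocities; positions: p0=0 p1=0 p2=16 p3=37/2; velocities now: v0=-4 v1=-2 v2=-2 v3=1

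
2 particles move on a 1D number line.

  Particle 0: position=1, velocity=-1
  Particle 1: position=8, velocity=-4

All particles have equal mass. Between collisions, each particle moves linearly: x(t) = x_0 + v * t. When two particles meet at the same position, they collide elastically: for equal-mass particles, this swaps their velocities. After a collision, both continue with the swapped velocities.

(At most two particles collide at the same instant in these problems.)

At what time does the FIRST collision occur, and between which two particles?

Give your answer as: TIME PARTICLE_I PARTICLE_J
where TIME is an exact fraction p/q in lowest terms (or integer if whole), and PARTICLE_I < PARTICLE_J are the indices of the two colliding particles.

Pair (0,1): pos 1,8 vel -1,-4 -> gap=7, closing at 3/unit, collide at t=7/3
Earliest collision: t=7/3 between 0 and 1

Answer: 7/3 0 1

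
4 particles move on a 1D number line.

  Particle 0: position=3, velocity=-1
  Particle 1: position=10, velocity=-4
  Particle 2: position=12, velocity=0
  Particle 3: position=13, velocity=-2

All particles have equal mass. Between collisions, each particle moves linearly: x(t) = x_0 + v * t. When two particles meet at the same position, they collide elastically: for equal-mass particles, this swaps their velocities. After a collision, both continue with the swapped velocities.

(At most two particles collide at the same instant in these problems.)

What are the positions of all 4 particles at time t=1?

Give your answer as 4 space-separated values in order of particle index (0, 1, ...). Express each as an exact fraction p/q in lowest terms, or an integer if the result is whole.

Answer: 2 6 11 12

Derivation:
Collision at t=1/2: particles 2 and 3 swap velocities; positions: p0=5/2 p1=8 p2=12 p3=12; velocities now: v0=-1 v1=-4 v2=-2 v3=0
Advance to t=1 (no further collisions before then); velocities: v0=-1 v1=-4 v2=-2 v3=0; positions = 2 6 11 12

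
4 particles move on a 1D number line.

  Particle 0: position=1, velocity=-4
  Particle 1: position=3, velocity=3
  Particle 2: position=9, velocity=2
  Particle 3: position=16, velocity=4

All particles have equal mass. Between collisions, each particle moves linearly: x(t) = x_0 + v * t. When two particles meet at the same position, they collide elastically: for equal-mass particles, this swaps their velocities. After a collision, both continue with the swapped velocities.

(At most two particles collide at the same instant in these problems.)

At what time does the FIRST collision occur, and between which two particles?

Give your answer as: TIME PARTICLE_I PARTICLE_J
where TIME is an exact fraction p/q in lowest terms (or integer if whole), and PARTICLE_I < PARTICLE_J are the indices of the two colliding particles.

Pair (0,1): pos 1,3 vel -4,3 -> not approaching (rel speed -7 <= 0)
Pair (1,2): pos 3,9 vel 3,2 -> gap=6, closing at 1/unit, collide at t=6
Pair (2,3): pos 9,16 vel 2,4 -> not approaching (rel speed -2 <= 0)
Earliest collision: t=6 between 1 and 2

Answer: 6 1 2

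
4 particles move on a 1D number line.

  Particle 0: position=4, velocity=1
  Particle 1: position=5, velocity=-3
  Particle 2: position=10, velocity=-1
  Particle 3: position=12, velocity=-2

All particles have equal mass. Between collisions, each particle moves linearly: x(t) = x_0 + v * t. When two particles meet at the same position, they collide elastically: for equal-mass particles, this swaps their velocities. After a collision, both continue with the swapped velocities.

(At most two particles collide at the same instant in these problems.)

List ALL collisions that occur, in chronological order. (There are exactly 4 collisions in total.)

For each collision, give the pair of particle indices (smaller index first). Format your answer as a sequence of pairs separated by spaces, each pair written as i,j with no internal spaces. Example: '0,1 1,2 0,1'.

Collision at t=1/4: particles 0 and 1 swap velocities; positions: p0=17/4 p1=17/4 p2=39/4 p3=23/2; velocities now: v0=-3 v1=1 v2=-1 v3=-2
Collision at t=2: particles 2 and 3 swap velocities; positions: p0=-1 p1=6 p2=8 p3=8; velocities now: v0=-3 v1=1 v2=-2 v3=-1
Collision at t=8/3: particles 1 and 2 swap velocities; positions: p0=-3 p1=20/3 p2=20/3 p3=22/3; velocities now: v0=-3 v1=-2 v2=1 v3=-1
Collision at t=3: particles 2 and 3 swap velocities; positions: p0=-4 p1=6 p2=7 p3=7; velocities now: v0=-3 v1=-2 v2=-1 v3=1

Answer: 0,1 2,3 1,2 2,3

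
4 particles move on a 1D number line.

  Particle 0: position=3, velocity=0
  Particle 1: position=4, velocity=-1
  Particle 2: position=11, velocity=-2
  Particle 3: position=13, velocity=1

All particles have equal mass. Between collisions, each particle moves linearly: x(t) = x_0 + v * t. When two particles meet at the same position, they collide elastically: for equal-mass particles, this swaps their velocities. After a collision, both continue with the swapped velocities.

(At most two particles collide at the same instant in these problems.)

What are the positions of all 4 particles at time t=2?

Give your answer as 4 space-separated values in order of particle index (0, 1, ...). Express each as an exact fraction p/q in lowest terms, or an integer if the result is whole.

Collision at t=1: particles 0 and 1 swap velocities; positions: p0=3 p1=3 p2=9 p3=14; velocities now: v0=-1 v1=0 v2=-2 v3=1
Advance to t=2 (no further collisions before then); velocities: v0=-1 v1=0 v2=-2 v3=1; positions = 2 3 7 15

Answer: 2 3 7 15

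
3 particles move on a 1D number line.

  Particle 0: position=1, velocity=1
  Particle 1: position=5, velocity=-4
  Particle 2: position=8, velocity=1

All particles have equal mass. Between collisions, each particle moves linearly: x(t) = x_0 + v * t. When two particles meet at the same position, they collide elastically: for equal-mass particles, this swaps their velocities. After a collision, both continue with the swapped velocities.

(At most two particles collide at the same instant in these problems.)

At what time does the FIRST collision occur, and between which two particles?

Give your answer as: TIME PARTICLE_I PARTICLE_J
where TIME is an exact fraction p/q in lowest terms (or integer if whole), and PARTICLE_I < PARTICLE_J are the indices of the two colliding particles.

Pair (0,1): pos 1,5 vel 1,-4 -> gap=4, closing at 5/unit, collide at t=4/5
Pair (1,2): pos 5,8 vel -4,1 -> not approaching (rel speed -5 <= 0)
Earliest collision: t=4/5 between 0 and 1

Answer: 4/5 0 1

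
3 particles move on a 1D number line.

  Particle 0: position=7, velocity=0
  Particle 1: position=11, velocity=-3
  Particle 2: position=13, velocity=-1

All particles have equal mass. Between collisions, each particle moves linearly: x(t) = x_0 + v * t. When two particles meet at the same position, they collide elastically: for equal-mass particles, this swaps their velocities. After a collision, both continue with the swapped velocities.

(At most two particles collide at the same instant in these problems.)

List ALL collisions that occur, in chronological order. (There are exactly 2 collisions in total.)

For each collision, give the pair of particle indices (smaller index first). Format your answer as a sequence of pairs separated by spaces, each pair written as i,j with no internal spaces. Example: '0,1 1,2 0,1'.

Collision at t=4/3: particles 0 and 1 swap velocities; positions: p0=7 p1=7 p2=35/3; velocities now: v0=-3 v1=0 v2=-1
Collision at t=6: particles 1 and 2 swap velocities; positions: p0=-7 p1=7 p2=7; velocities now: v0=-3 v1=-1 v2=0

Answer: 0,1 1,2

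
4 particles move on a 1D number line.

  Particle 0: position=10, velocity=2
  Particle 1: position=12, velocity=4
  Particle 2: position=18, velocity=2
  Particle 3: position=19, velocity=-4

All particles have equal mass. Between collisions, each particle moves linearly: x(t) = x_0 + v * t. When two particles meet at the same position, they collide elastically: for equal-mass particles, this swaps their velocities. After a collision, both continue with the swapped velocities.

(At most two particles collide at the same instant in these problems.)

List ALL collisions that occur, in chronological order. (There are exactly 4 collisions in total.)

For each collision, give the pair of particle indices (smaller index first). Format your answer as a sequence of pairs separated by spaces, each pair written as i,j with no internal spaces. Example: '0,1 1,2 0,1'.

Answer: 2,3 1,2 0,1 2,3

Derivation:
Collision at t=1/6: particles 2 and 3 swap velocities; positions: p0=31/3 p1=38/3 p2=55/3 p3=55/3; velocities now: v0=2 v1=4 v2=-4 v3=2
Collision at t=7/8: particles 1 and 2 swap velocities; positions: p0=47/4 p1=31/2 p2=31/2 p3=79/4; velocities now: v0=2 v1=-4 v2=4 v3=2
Collision at t=3/2: particles 0 and 1 swap velocities; positions: p0=13 p1=13 p2=18 p3=21; velocities now: v0=-4 v1=2 v2=4 v3=2
Collision at t=3: particles 2 and 3 swap velocities; positions: p0=7 p1=16 p2=24 p3=24; velocities now: v0=-4 v1=2 v2=2 v3=4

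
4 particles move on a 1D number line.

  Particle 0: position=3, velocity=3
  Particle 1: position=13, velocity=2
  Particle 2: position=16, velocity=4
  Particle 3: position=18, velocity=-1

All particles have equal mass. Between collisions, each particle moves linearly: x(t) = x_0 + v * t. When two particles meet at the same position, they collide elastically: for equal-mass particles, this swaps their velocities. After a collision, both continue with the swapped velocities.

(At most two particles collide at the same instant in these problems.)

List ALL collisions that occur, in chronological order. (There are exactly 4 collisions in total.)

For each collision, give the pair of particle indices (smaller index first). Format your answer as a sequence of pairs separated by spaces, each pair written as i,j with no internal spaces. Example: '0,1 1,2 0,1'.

Collision at t=2/5: particles 2 and 3 swap velocities; positions: p0=21/5 p1=69/5 p2=88/5 p3=88/5; velocities now: v0=3 v1=2 v2=-1 v3=4
Collision at t=5/3: particles 1 and 2 swap velocities; positions: p0=8 p1=49/3 p2=49/3 p3=68/3; velocities now: v0=3 v1=-1 v2=2 v3=4
Collision at t=15/4: particles 0 and 1 swap velocities; positions: p0=57/4 p1=57/4 p2=41/2 p3=31; velocities now: v0=-1 v1=3 v2=2 v3=4
Collision at t=10: particles 1 and 2 swap velocities; positions: p0=8 p1=33 p2=33 p3=56; velocities now: v0=-1 v1=2 v2=3 v3=4

Answer: 2,3 1,2 0,1 1,2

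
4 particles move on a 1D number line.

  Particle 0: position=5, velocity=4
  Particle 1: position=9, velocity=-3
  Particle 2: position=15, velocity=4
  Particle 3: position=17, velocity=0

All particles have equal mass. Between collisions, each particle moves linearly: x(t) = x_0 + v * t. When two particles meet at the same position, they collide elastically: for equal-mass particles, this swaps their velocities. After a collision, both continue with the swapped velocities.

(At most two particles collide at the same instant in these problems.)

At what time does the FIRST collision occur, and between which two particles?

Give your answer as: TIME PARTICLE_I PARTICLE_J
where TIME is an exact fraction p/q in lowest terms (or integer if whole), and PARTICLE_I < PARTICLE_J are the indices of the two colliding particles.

Pair (0,1): pos 5,9 vel 4,-3 -> gap=4, closing at 7/unit, collide at t=4/7
Pair (1,2): pos 9,15 vel -3,4 -> not approaching (rel speed -7 <= 0)
Pair (2,3): pos 15,17 vel 4,0 -> gap=2, closing at 4/unit, collide at t=1/2
Earliest collision: t=1/2 between 2 and 3

Answer: 1/2 2 3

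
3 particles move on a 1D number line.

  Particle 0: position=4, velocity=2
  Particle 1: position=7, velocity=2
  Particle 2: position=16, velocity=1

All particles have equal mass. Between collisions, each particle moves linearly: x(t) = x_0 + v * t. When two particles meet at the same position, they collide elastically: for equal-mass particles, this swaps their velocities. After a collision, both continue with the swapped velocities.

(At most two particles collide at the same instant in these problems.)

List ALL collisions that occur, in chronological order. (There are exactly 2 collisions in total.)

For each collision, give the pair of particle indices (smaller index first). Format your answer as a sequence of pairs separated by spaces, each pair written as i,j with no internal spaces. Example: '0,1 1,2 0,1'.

Collision at t=9: particles 1 and 2 swap velocities; positions: p0=22 p1=25 p2=25; velocities now: v0=2 v1=1 v2=2
Collision at t=12: particles 0 and 1 swap velocities; positions: p0=28 p1=28 p2=31; velocities now: v0=1 v1=2 v2=2

Answer: 1,2 0,1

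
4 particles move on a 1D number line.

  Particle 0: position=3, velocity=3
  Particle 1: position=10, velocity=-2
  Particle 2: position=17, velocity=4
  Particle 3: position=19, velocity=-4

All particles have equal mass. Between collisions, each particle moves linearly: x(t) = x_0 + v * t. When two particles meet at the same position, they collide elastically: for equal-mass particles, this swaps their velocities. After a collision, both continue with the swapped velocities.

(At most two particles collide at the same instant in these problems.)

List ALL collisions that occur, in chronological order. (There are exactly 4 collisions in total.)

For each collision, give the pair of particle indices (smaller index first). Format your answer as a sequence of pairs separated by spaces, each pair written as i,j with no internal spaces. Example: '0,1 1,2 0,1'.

Answer: 2,3 0,1 1,2 0,1

Derivation:
Collision at t=1/4: particles 2 and 3 swap velocities; positions: p0=15/4 p1=19/2 p2=18 p3=18; velocities now: v0=3 v1=-2 v2=-4 v3=4
Collision at t=7/5: particles 0 and 1 swap velocities; positions: p0=36/5 p1=36/5 p2=67/5 p3=113/5; velocities now: v0=-2 v1=3 v2=-4 v3=4
Collision at t=16/7: particles 1 and 2 swap velocities; positions: p0=38/7 p1=69/7 p2=69/7 p3=183/7; velocities now: v0=-2 v1=-4 v2=3 v3=4
Collision at t=9/2: particles 0 and 1 swap velocities; positions: p0=1 p1=1 p2=33/2 p3=35; velocities now: v0=-4 v1=-2 v2=3 v3=4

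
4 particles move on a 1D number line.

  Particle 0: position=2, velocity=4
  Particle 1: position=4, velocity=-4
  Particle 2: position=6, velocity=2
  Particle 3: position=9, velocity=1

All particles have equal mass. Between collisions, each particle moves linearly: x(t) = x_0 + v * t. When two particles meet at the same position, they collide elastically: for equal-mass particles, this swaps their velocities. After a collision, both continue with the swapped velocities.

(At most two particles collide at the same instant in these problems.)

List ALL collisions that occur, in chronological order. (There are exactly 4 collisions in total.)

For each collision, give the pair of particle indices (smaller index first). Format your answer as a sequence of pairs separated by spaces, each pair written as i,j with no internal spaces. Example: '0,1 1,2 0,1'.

Collision at t=1/4: particles 0 and 1 swap velocities; positions: p0=3 p1=3 p2=13/2 p3=37/4; velocities now: v0=-4 v1=4 v2=2 v3=1
Collision at t=2: particles 1 and 2 swap velocities; positions: p0=-4 p1=10 p2=10 p3=11; velocities now: v0=-4 v1=2 v2=4 v3=1
Collision at t=7/3: particles 2 and 3 swap velocities; positions: p0=-16/3 p1=32/3 p2=34/3 p3=34/3; velocities now: v0=-4 v1=2 v2=1 v3=4
Collision at t=3: particles 1 and 2 swap velocities; positions: p0=-8 p1=12 p2=12 p3=14; velocities now: v0=-4 v1=1 v2=2 v3=4

Answer: 0,1 1,2 2,3 1,2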